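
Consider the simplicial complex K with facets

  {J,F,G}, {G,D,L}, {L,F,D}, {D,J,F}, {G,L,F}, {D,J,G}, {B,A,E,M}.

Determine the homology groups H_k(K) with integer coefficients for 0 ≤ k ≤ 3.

H_0 = Z^2,  H_1 = 0,  H_2 = Z,  H_3 = 0.

Fix the vertex order A < B < D < E < F < G < J < L < M and write every simplex with vertices in increasing order. Then dim K = 3 and the simplices of K are:

  0-simplices (9): A, B, D, E, F, G, J, L, M
  1-simplices (15): AB, AE, AM, BE, BM, DF, DG, DJ, DL, EM, FG, FJ, FL, GJ, GL
  2-simplices (10): ABE, ABM, AEM, BEM, DFJ, DFL, DGJ, DGL, FGJ, FGL
  3-simplices (1): ABEM

so the chain groups are C_0 ≅ Z^9, C_1 ≅ Z^15, C_2 ≅ Z^10, C_3 ≅ Z^1.

Boundary ∂_1: C_1 → C_0 maps an edge to its endpoints' difference, ∂[p,q] = q − p.
This gives a 9×15 integer matrix of rank 7; reducing to Smith normal form yields diagonal entries (1,1,1,1,1,1,1).

The boundary map ∂_2: C_2 → C_1 maps a triangle to the signed sum of its edges. For instance
  ∂DGJ = GJ − DJ + DG,
  ∂FGJ = GJ − FJ + FG.
As a 15×10 matrix over Z this has rank 8, with invariant factors (1,1,1,1,1,1,1,1).

The boundary map ∂_3: C_3 → C_2 sends each 3-simplex σ to the alternating sum Σ_i (−1)^i (σ with its i-th vertex removed). For instance
  ∂ABEM = BEM − AEM + ABM − ABE.
This gives a 10×1 integer matrix of rank 1; reducing to Smith normal form yields diagonal entries (1).

Reading off H_k = ker ∂_k / im ∂_{k+1}:

  H_0: rank C_0 − rank ∂_1 = 9 − 7 = 2, and the invariant factors of ∂_1 are all 1, so H_0 ≅ Z^2.
  H_1: rank ker ∂_1 − rank ∂_2 = (15 − 7) − 8 = 0, and the invariant factors of ∂_2 are all 1, so H_1 ≅ 0.
  H_2: rank ker ∂_2 − rank ∂_3 = (10 − 8) − 1 = 1, and the invariant factors of ∂_3 are all 1, so H_2 ≅ Z.
  H_3: rank ker ∂_3 − rank ∂_4 = (1 − 1) − 0 = 0, and there is no ∂_4, so H_3 ≅ 0.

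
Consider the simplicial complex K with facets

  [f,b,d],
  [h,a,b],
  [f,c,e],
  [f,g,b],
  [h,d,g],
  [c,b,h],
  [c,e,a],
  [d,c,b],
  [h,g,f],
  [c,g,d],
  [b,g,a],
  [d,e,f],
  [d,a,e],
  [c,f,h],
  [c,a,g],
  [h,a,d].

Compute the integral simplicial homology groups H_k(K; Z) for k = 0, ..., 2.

Take the total order a < b < c < d < e < f < g < h on the vertex set. Then K (dimension 2) consists of the simplices:

  0-simplices (8): a, b, c, d, e, f, g, h
  1-simplices (24): ab, ac, ad, ae, ag, ah, bc, bd, bf, bg, bh, cd, ce, cf, cg, ch, de, df, dg, dh, ef, fg, fh, gh
  2-simplices (16): abg, abh, ace, acg, ade, adh, bcd, bch, bdf, bfg, cdg, cef, cfh, def, dgh, fgh

giving chain groups C_0 ≅ Z^8, C_1 ≅ Z^24, C_2 ≅ Z^16.

The boundary map ∂_1: C_1 → C_0 sends each edge [p,q] (with p < q) to q − p.
This gives a 8×24 integer matrix of rank 7; reducing to Smith normal form yields diagonal entries (1,1,1,1,1,1,1).

Boundary ∂_2: C_2 → C_1 maps a triangle to the signed sum of its edges. For instance
  ∂bch = ch − bh + bc,
  ∂ade = de − ae + ad.
The resulting 24×16 matrix has rank 15, and its Smith normal form has invariant factors (1,1,1,1,1,1,1,1,1,1,1,1,1,1,1).

From H_k ≅ ker(∂_k) / im(∂_{k+1}) we obtain:

  H_0: rank C_0 − rank ∂_1 = 8 − 7 = 1, and the invariant factors of ∂_1 are all 1, so H_0 ≅ Z.
  H_1: rank ker ∂_1 − rank ∂_2 = (24 − 7) − 15 = 2, and the invariant factors of ∂_2 are all 1, so H_1 ≅ Z^2.
  H_2: rank ker ∂_2 − rank ∂_3 = (16 − 15) − 0 = 1, and there is no ∂_3, so H_2 ≅ Z.

As a check, the Euler characteristic is 8 − 24 + 16 = 0, which agrees with 1 − 2 + 1 = 0.

H_0 = Z,  H_1 = Z^2,  H_2 = Z.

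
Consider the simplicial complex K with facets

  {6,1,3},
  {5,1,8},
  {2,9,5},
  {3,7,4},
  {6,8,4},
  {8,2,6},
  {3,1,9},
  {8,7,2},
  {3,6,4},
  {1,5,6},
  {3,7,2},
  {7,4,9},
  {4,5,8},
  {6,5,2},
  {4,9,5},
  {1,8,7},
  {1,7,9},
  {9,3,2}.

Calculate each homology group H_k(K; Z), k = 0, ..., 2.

H_0 = Z,  H_1 = Z ⊕ Z/2,  H_2 = 0.

Fix the vertex order 1 < 2 < 3 < 4 < 5 < 6 < 7 < 8 < 9 and write every simplex with vertices in increasing order. Then dim K = 2 and the simplices of K are:

  0-simplices (9): [1], [2], [3], [4], [5], [6], [7], [8], [9]
  1-simplices (27): (27 of them)
  2-simplices (18): [1,3,6], [1,3,9], [1,5,6], [1,5,8], [1,7,8], [1,7,9], [2,3,7], [2,3,9], [2,5,6], [2,5,9], [2,6,8], [2,7,8], [3,4,6], [3,4,7], [4,5,8], [4,5,9], [4,6,8], [4,7,9]

so the chain groups are C_0 ≅ Z^9, C_1 ≅ Z^27, C_2 ≅ Z^18.

The boundary map ∂_1: C_1 → C_0 is given by ∂[p,q] = [q] − [p].
As a 9×27 matrix over Z this has rank 8, with invariant factors (1,1,1,1,1,1,1,1).

∂_2: C_2 → C_1 maps a triangle to the signed sum of its edges. For instance
  ∂[1,3,6] = [3,6] − [1,6] + [1,3],
  ∂[3,4,7] = [4,7] − [3,7] + [3,4].
This gives a 27×18 integer matrix of rank 18; reducing to Smith normal form yields diagonal entries (1,1,1,1,1,1,1,1,1,1,1,1,1,1,1,1,1,2).

From H_k ≅ ker(∂_k) / im(∂_{k+1}) we obtain:

  H_0: rank C_0 − rank ∂_1 = 9 − 8 = 1, and the invariant factors of ∂_1 are all 1, so H_0 ≅ Z.
  H_1: rank ker ∂_1 − rank ∂_2 = (27 − 8) − 18 = 1, and ∂_2 has invariant factor 2 > 1, so H_1 ≅ Z ⊕ Z/2.
  H_2: rank ker ∂_2 − rank ∂_3 = (18 − 18) − 0 = 0, and there is no ∂_3, so H_2 ≅ 0.

As a check, the Euler characteristic is 9 − 27 + 18 = 0, which agrees with 1 − 1 + 0 = 0.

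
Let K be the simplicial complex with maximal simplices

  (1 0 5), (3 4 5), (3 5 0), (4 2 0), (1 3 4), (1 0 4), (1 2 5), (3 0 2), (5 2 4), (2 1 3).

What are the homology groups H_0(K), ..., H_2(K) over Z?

Take the total order 0 < 1 < 2 < 3 < 4 < 5 on the vertex set. Then K (dimension 2) consists of the simplices:

  0-simplices (6): [0], [1], [2], [3], [4], [5]
  1-simplices (15): [0,1], [0,2], [0,3], [0,4], [0,5], [1,2], [1,3], [1,4], [1,5], [2,3], [2,4], [2,5], [3,4], [3,5], [4,5]
  2-simplices (10): [0,1,4], [0,1,5], [0,2,3], [0,2,4], [0,3,5], [1,2,3], [1,2,5], [1,3,4], [2,4,5], [3,4,5]

Hence C_0 ≅ Z^6, C_1 ≅ Z^15, C_2 ≅ Z^10.

Boundary ∂_1: C_1 → C_0 is given by ∂[p,q] = [q] − [p]. For instance
  ∂[1,5] = [5] − [1].
This gives a 6×15 integer matrix of rank 5; reducing to Smith normal form yields diagonal entries (1,1,1,1,1).

The boundary map ∂_2: C_2 → C_1 maps a triangle to the signed sum of its edges. For instance
  ∂[0,3,5] = [3,5] − [0,5] + [0,3],
  ∂[2,4,5] = [4,5] − [2,5] + [2,4].
The 15×10 boundary matrix has rank 10 and Smith normal form diag(1,1,1,1,1,1,1,1,1,2).

Computing H_k = (kernel of ∂_k) / (image of ∂_{k+1}):

  H_0: rank C_0 − rank ∂_1 = 6 − 5 = 1, and the invariant factors of ∂_1 are all 1, so H_0 = Z.
  H_1: rank ker ∂_1 − rank ∂_2 = (15 − 5) − 10 = 0, and ∂_2 has invariant factor 2 > 1, so H_1 = Z/2Z.
  H_2: rank ker ∂_2 − rank ∂_3 = (10 − 10) − 0 = 0, and there is no ∂_3, so H_2 = 0.

H_0 ≅ Z,  H_1 ≅ Z/2Z,  H_2 = 0.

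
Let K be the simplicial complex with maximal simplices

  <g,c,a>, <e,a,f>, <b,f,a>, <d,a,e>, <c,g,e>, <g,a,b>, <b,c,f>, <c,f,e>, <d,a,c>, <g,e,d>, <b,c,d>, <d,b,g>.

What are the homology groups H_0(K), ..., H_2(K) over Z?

K has 7 vertices, 18 edges, 12 triangles.
rank ∂_0 = 0, rank ∂_1 = 6 ⇒ b_0 = 7 − 0 − 6 = 1; all invariant factors of ∂_1 are 1 so no torsion. So H_0 ≅ Z.
rank ∂_1 = 6, rank ∂_2 = 12 ⇒ b_1 = 18 − 6 − 12 = 0; ∂_2 has invariant factor(s) [2] giving torsion. So H_1 ≅ Z/2.
rank ∂_2 = 12, rank ∂_3 = 0 ⇒ b_2 = 12 − 12 − 0 = 0. So H_2 ≅ 0.

H_0 ≅ Z,  H_1 ≅ Z/2,  H_2 = 0.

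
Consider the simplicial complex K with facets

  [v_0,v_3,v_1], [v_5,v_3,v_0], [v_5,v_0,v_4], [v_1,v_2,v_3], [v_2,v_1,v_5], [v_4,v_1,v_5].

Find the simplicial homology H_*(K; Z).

H_0 = Z,  H_1 = Z,  H_2 = 0.

Fix the vertex order v_0 < v_1 < v_2 < v_3 < v_4 < v_5 and write every simplex with vertices in increasing order. Then dim K = 2 and the simplices of K are:

  0-simplices (6): [v_0], [v_1], [v_2], [v_3], [v_4], [v_5]
  1-simplices (12): [v_0,v_1], [v_0,v_3], [v_0,v_4], [v_0,v_5], [v_1,v_2], [v_1,v_3], [v_1,v_4], [v_1,v_5], [v_2,v_3], [v_2,v_5], [v_3,v_5], [v_4,v_5]
  2-simplices (6): [v_0,v_1,v_3], [v_0,v_3,v_5], [v_0,v_4,v_5], [v_1,v_2,v_3], [v_1,v_2,v_5], [v_1,v_4,v_5]

so the chain groups are C_0 ≅ Z^6, C_1 ≅ Z^12, C_2 ≅ Z^6.

The boundary map ∂_1: C_1 → C_0 sends each edge [p,q] (with p < q) to q − p. For instance
  ∂[v_1,v_2] = [v_2] − [v_1].
The resulting 6×12 matrix has rank 5, and its Smith normal form has invariant factors (1,1,1,1,1).

The boundary map ∂_2: C_2 → C_1 sends each 2-simplex [p,q,r] to [q,r] − [p,r] + [p,q]. For instance
  ∂[v_0,v_3,v_5] = [v_3,v_5] − [v_0,v_5] + [v_0,v_3],
  ∂[v_1,v_2,v_3] = [v_2,v_3] − [v_1,v_3] + [v_1,v_2].
This gives a 12×6 integer matrix of rank 6; reducing to Smith normal form yields diagonal entries (1,1,1,1,1,1).

Reading off H_k = ker ∂_k / im ∂_{k+1}:

  H_0: rank C_0 − rank ∂_1 = 6 − 5 = 1, and the invariant factors of ∂_1 are all 1, so H_0 ≅ Z.
  H_1: rank ker ∂_1 − rank ∂_2 = (12 − 5) − 6 = 1, and the invariant factors of ∂_2 are all 1, so H_1 ≅ Z.
  H_2: rank ker ∂_2 − rank ∂_3 = (6 − 6) − 0 = 0, and there is no ∂_3, so H_2 ≅ 0.

As a check, the Euler characteristic is 6 − 12 + 6 = 0, which agrees with 1 − 1 + 0 = 0.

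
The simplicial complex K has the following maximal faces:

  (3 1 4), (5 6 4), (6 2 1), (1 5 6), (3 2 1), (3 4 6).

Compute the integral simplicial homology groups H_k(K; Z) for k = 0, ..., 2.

Take the total order 1 < 2 < 3 < 4 < 5 < 6 on the vertex set. Then K (dimension 2) consists of the simplices:

  0-simplices (6): [1], [2], [3], [4], [5], [6]
  1-simplices (12): [1,2], [1,3], [1,4], [1,5], [1,6], [2,3], [2,6], [3,4], [3,6], [4,5], [4,6], [5,6]
  2-simplices (6): [1,2,3], [1,2,6], [1,3,4], [1,5,6], [3,4,6], [4,5,6]

so the chain groups are C_0 ≅ Z^6, C_1 ≅ Z^12, C_2 ≅ Z^6.

Boundary ∂_1: C_1 → C_0 sends each edge [p,q] (with p < q) to q − p.
The 6×12 boundary matrix has rank 5 and Smith normal form diag(1,1,1,1,1).

∂_2: C_2 → C_1 maps a triangle to the signed sum of its edges. For instance
  ∂[1,5,6] = [5,6] − [1,6] + [1,5],
  ∂[3,4,6] = [4,6] − [3,6] + [3,4].
The 12×6 boundary matrix has rank 6 and Smith normal form diag(1,1,1,1,1,1).

Reading off H_k = ker ∂_k / im ∂_{k+1}:

  H_0: rank C_0 − rank ∂_1 = 6 − 5 = 1, and the invariant factors of ∂_1 are all 1, so H_0 ≅ Z.
  H_1: rank ker ∂_1 − rank ∂_2 = (12 − 5) − 6 = 1, and the invariant factors of ∂_2 are all 1, so H_1 ≅ Z.
  H_2: rank ker ∂_2 − rank ∂_3 = (6 − 6) − 0 = 0, and there is no ∂_3, so H_2 ≅ 0.

H_0 ≅ Z,  H_1 ≅ Z,  H_2 = 0.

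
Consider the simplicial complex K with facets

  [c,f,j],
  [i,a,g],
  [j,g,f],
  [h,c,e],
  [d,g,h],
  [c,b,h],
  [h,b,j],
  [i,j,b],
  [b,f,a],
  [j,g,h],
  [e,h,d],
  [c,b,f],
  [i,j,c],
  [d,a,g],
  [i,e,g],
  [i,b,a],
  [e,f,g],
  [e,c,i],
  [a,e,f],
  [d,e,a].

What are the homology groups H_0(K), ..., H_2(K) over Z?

We work with the vertex ordering a < b < c < d < e < f < g < h < i < j. The simplices of K, each written with vertices in increasing order, are:

  0-simplices (10): a, b, c, d, e, f, g, h, i, j
  1-simplices (30): ab, ad, ae, af, ag, ai, bc, bf, bh, bi, bj, ce, cf, ch, ci, cj, de, dg, dh, ef, eg, eh, ei, fg, fj, gh, gi, gj, hj, ij
  2-simplices (20): abf, abi, ade, adg, aef, agi, bcf, bch, bhj, bij, ceh, cei, cfj, cij, deh, dgh, efg, egi, fgj, ghj

Hence C_0 ≅ Z^10, C_1 ≅ Z^30, C_2 ≅ Z^20.

The boundary map ∂_1: C_1 → C_0 is given by ∂[p,q] = [q] − [p]. For instance
  ∂eg = g − e.
As a 10×30 matrix over Z this has rank 9, with invariant factors (1,1,1,1,1,1,1,1,1).

Boundary ∂_2: C_2 → C_1 maps a triangle to the signed sum of its edges. For instance
  ∂ceh = eh − ch + ce,
  ∂efg = fg − eg + ef.
As a 30×20 matrix over Z this has rank 20, with invariant factors (1,1,1,1,1,1,1,1,1,1,1,1,1,1,1,1,1,1,1,2).

Reading off H_k = ker ∂_k / im ∂_{k+1}:

  H_0: rank C_0 − rank ∂_1 = 10 − 9 = 1, and the invariant factors of ∂_1 are all 1, so H_0 ≅ Z.
  H_1: rank ker ∂_1 − rank ∂_2 = (30 − 9) − 20 = 1, and ∂_2 has invariant factor 2 > 1, so H_1 ≅ Z ⊕ Z/2.
  H_2: rank ker ∂_2 − rank ∂_3 = (20 − 20) − 0 = 0, and there is no ∂_3, so H_2 ≅ 0.

(K is a triangulation of the Klein bottle.)

H_0 = Z,  H_1 = Z ⊕ Z/2,  H_2 = 0.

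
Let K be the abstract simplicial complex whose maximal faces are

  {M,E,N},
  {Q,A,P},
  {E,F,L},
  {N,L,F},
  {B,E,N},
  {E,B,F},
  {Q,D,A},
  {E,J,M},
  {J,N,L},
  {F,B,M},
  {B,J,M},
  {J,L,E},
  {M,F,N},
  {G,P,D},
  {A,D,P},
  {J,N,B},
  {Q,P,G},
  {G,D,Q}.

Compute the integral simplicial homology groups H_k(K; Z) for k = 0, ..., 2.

We work with the vertex ordering A < B < D < E < F < G < J < L < M < N < P < Q. The simplices of K, each written with vertices in increasing order, are:

  0-simplices (12): A, B, D, E, F, G, J, L, M, N, P, Q
  1-simplices (27): AD, AP, AQ, BE, BF, BJ, BM, BN, DG, DP, DQ, EF, EJ, EL, EM, EN, FL, FM, FN, GP, GQ, JL, JM, JN, LN, MN, PQ
  2-simplices (18): ADP, ADQ, APQ, BEF, BEN, BFM, BJM, BJN, DGP, DGQ, EFL, EJL, EJM, EMN, FLN, FMN, GPQ, JLN

Hence C_0 ≅ Z^12, C_1 ≅ Z^27, C_2 ≅ Z^18.

The boundary map ∂_1: C_1 → C_0 sends each edge [p,q] (with p < q) to q − p. For instance
  ∂EL = L − E.
As a 12×27 matrix over Z this has rank 10, with invariant factors (1,1,1,1,1,1,1,1,1,1).

∂_2: C_2 → C_1 sends each 2-simplex [p,q,r] to [q,r] − [p,r] + [p,q]. For instance
  ∂EFL = FL − EL + EF,
  ∂FMN = MN − FN + FM.
This gives a 27×18 integer matrix of rank 17; reducing to Smith normal form yields diagonal entries (1,1,1,1,1,1,1,1,1,1,1,1,1,1,1,1,2).

Reading off H_k = ker ∂_k / im ∂_{k+1}:

  H_0: rank C_0 − rank ∂_1 = 12 − 10 = 2, and the invariant factors of ∂_1 are all 1, so H_0 = Z^2.
  H_1: rank ker ∂_1 − rank ∂_2 = (27 − 10) − 17 = 0, and ∂_2 has invariant factor 2 > 1, so H_1 = Z/2.
  H_2: rank ker ∂_2 − rank ∂_3 = (18 − 17) − 0 = 1, and there is no ∂_3, so H_2 = Z.

H_0 = Z^2,  H_1 = Z/2,  H_2 = Z.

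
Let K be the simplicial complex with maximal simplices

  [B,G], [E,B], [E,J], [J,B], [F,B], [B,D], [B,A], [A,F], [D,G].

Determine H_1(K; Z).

Take the total order A < B < D < E < F < G < J on the vertex set. Then K (dimension 1) consists of the simplices:

  0-simplices (7): A, B, D, E, F, G, J
  1-simplices (9): AB, AF, BD, BE, BF, BG, BJ, DG, EJ

so the chain groups are C_0 ≅ Z^7, C_1 ≅ Z^9.

Boundary ∂_1: C_1 → C_0 sends each edge [p,q] (with p < q) to q − p. For instance
  ∂BF = F − B.
As a 7×9 matrix over Z this has rank 6, with invariant factors (1,1,1,1,1,1).

From H_k ≅ ker(∂_k) / im(∂_{k+1}) we obtain:

  H_1: rank ker ∂_1 − rank ∂_2 = (9 − 6) − 0 = 3, and there is no ∂_2, so H_1 ≅ Z^3.

H_1 = Z^3.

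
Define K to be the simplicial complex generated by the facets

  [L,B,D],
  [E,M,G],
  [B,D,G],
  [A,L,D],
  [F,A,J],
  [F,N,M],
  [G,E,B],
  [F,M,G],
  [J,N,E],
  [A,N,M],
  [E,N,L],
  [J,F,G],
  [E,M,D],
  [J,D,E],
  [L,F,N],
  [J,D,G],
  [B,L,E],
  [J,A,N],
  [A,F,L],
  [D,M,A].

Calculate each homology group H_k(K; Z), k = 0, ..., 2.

H_0 = Z,  H_1 = Z ⊕ Z/2Z,  H_2 = 0.

K has 10 vertices, 30 edges, 20 triangles.
rank ∂_0 = 0, rank ∂_1 = 9 ⇒ b_0 = 10 − 0 − 9 = 1; all invariant factors of ∂_1 are 1 so no torsion. So H_0 = Z.
rank ∂_1 = 9, rank ∂_2 = 20 ⇒ b_1 = 30 − 9 − 20 = 1; ∂_2 has invariant factor(s) [2] giving torsion. So H_1 = Z ⊕ Z/2Z.
rank ∂_2 = 20, rank ∂_3 = 0 ⇒ b_2 = 20 − 20 − 0 = 0. So H_2 = 0.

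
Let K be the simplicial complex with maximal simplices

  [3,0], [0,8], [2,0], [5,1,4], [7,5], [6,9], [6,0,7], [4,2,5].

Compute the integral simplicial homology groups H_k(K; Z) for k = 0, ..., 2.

H_0 = Z,  H_1 = Z,  H_2 = 0.

Order the vertices as 0 < 1 < 2 < 3 < 4 < 5 < 6 < 7 < 8 < 9. Listing each simplex with vertices in this order, K has dimension 2 with simplices:

  0-simplices (10): [0], [1], [2], [3], [4], [5], [6], [7], [8], [9]
  1-simplices (13): [0,2], [0,3], [0,6], [0,7], [0,8], [1,4], [1,5], [2,4], [2,5], [4,5], [5,7], [6,7], [6,9]
  2-simplices (3): [0,6,7], [1,4,5], [2,4,5]

giving chain groups C_0 ≅ Z^10, C_1 ≅ Z^13, C_2 ≅ Z^3.

Boundary ∂_1: C_1 → C_0 sends each edge [p,q] (with p < q) to q − p. For instance
  ∂[2,4] = [4] − [2].
The 10×13 boundary matrix has rank 9 and Smith normal form diag(1,1,1,1,1,1,1,1,1).

Boundary ∂_2: C_2 → C_1 sends each 2-simplex [p,q,r] to [q,r] − [p,r] + [p,q]. For instance
  ∂[1,4,5] = [4,5] − [1,5] + [1,4],
  ∂[2,4,5] = [4,5] − [2,5] + [2,4].
The resulting 13×3 matrix has rank 3, and its Smith normal form has invariant factors (1,1,1).

Reading off H_k = ker ∂_k / im ∂_{k+1}:

  H_0: rank C_0 − rank ∂_1 = 10 − 9 = 1, and the invariant factors of ∂_1 are all 1, so H_0 = Z.
  H_1: rank ker ∂_1 − rank ∂_2 = (13 − 9) − 3 = 1, and the invariant factors of ∂_2 are all 1, so H_1 = Z.
  H_2: rank ker ∂_2 − rank ∂_3 = (3 − 3) − 0 = 0, and there is no ∂_3, so H_2 = 0.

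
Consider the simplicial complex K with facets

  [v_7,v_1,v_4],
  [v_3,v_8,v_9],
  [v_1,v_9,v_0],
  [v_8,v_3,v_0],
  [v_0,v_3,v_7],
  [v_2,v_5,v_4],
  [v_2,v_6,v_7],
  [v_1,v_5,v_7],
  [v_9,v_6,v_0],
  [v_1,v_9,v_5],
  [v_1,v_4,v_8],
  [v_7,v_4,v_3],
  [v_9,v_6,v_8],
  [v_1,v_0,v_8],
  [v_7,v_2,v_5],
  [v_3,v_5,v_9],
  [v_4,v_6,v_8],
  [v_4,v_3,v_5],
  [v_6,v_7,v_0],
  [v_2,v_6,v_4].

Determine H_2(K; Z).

H_2 = 0.

Order the vertices as v_0 < v_1 < v_2 < v_3 < v_4 < v_5 < v_6 < v_7 < v_8 < v_9. Listing each simplex with vertices in this order, K has dimension 2 with simplices:

  0-simplices (10): [v_0], [v_1], [v_2], [v_3], [v_4], [v_5], [v_6], [v_7], [v_8], [v_9]
  1-simplices (30): (30 of them)
  2-simplices (20): (20 of them)

so the chain groups are C_0 ≅ Z^10, C_1 ≅ Z^30, C_2 ≅ Z^20.

∂_1: C_1 → C_0 sends each edge [p,q] (with p < q) to q − p.
The 10×30 boundary matrix has rank 9 and Smith normal form diag(1,1,1,1,1,1,1,1,1).

∂_2: C_2 → C_1 sends each 2-simplex [p,q,r] to [q,r] − [p,r] + [p,q]. For instance
  ∂[v_0,v_6,v_7] = [v_6,v_7] − [v_0,v_7] + [v_0,v_6],
  ∂[v_1,v_4,v_8] = [v_4,v_8] − [v_1,v_8] + [v_1,v_4].
As a 30×20 matrix over Z this has rank 20, with invariant factors (1,1,1,1,1,1,1,1,1,1,1,1,1,1,1,1,1,1,1,2).

Now H_k = ker ∂_k / im ∂_{k+1}, so:

  H_2: rank ker ∂_2 − rank ∂_3 = (20 − 20) − 0 = 0, and there is no ∂_3, so H_2 ≅ 0.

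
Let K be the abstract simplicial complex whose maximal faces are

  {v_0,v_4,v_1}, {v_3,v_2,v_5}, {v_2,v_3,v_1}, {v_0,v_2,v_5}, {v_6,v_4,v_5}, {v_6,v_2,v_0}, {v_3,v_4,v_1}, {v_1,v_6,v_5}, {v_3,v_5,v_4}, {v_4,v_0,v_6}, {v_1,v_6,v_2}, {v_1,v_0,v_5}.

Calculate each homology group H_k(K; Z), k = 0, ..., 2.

K has 7 vertices, 18 edges, 12 triangles.
rank ∂_0 = 0, rank ∂_1 = 6 ⇒ b_0 = 7 − 0 − 6 = 1; all invariant factors of ∂_1 are 1 so no torsion. So H_0 ≅ Z.
rank ∂_1 = 6, rank ∂_2 = 12 ⇒ b_1 = 18 − 6 − 12 = 0; ∂_2 has invariant factor(s) [2] giving torsion. So H_1 ≅ Z/2Z.
rank ∂_2 = 12, rank ∂_3 = 0 ⇒ b_2 = 12 − 12 − 0 = 0. So H_2 ≅ 0.

H_0 = Z,  H_1 = Z/2Z,  H_2 = 0.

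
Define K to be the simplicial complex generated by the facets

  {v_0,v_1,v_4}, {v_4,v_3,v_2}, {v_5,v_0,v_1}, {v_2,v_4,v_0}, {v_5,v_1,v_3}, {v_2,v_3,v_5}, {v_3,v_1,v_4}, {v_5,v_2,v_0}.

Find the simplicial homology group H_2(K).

We work with the vertex ordering v_0 < v_1 < v_2 < v_3 < v_4 < v_5. The simplices of K, each written with vertices in increasing order, are:

  0-simplices (6): [v_0], [v_1], [v_2], [v_3], [v_4], [v_5]
  1-simplices (12): [v_0,v_1], [v_0,v_2], [v_0,v_4], [v_0,v_5], [v_1,v_3], [v_1,v_4], [v_1,v_5], [v_2,v_3], [v_2,v_4], [v_2,v_5], [v_3,v_4], [v_3,v_5]
  2-simplices (8): [v_0,v_1,v_4], [v_0,v_1,v_5], [v_0,v_2,v_4], [v_0,v_2,v_5], [v_1,v_3,v_4], [v_1,v_3,v_5], [v_2,v_3,v_4], [v_2,v_3,v_5]

so the chain groups are C_0 ≅ Z^6, C_1 ≅ Z^12, C_2 ≅ Z^8.

The boundary map ∂_1: C_1 → C_0 is given by ∂[p,q] = [q] − [p]. For instance
  ∂[v_1,v_4] = [v_4] − [v_1].
The resulting 6×12 matrix has rank 5, and its Smith normal form has invariant factors (1,1,1,1,1).

∂_2: C_2 → C_1 sends each 2-simplex [p,q,r] to [q,r] − [p,r] + [p,q]. For instance
  ∂[v_2,v_3,v_4] = [v_3,v_4] − [v_2,v_4] + [v_2,v_3],
  ∂[v_2,v_3,v_5] = [v_3,v_5] − [v_2,v_5] + [v_2,v_3].
As a 12×8 matrix over Z this has rank 7, with invariant factors (1,1,1,1,1,1,1).

From H_k ≅ ker(∂_k) / im(∂_{k+1}) we obtain:

  H_2: rank ker ∂_2 − rank ∂_3 = (8 − 7) − 0 = 1, and there is no ∂_3, so H_2 = Z.

(K is a triangulation of the 2-sphere S^2.)

H_2 ≅ Z.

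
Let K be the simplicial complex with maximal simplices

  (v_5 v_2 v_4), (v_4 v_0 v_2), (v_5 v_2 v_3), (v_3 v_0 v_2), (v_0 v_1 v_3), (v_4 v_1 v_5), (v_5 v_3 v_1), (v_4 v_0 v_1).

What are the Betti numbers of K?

Order the vertices as v_0 < v_1 < v_2 < v_3 < v_4 < v_5. Listing each simplex with vertices in this order, K has dimension 2 with simplices:

  0-simplices (6): [v_0], [v_1], [v_2], [v_3], [v_4], [v_5]
  1-simplices (12): [v_0,v_1], [v_0,v_2], [v_0,v_3], [v_0,v_4], [v_1,v_3], [v_1,v_4], [v_1,v_5], [v_2,v_3], [v_2,v_4], [v_2,v_5], [v_3,v_5], [v_4,v_5]
  2-simplices (8): [v_0,v_1,v_3], [v_0,v_1,v_4], [v_0,v_2,v_3], [v_0,v_2,v_4], [v_1,v_3,v_5], [v_1,v_4,v_5], [v_2,v_3,v_5], [v_2,v_4,v_5]

so the chain groups are C_0 ≅ Z^6, C_1 ≅ Z^12, C_2 ≅ Z^8.

∂_1: C_1 → C_0 sends each edge [p,q] (with p < q) to q − p. For instance
  ∂[v_2,v_5] = [v_5] − [v_2].
The 6×12 boundary matrix has rank 5 and Smith normal form diag(1,1,1,1,1).

∂_2: C_2 → C_1 acts by ∂[p,q,r] = [q,r] − [p,r] + [p,q]. For instance
  ∂[v_0,v_1,v_3] = [v_1,v_3] − [v_0,v_3] + [v_0,v_1],
  ∂[v_1,v_4,v_5] = [v_4,v_5] − [v_1,v_5] + [v_1,v_4].
This gives a 12×8 integer matrix of rank 7; reducing to Smith normal form yields diagonal entries (1,1,1,1,1,1,1).

Now H_k = ker ∂_k / im ∂_{k+1}, so:

  H_0: rank C_0 − rank ∂_1 = 6 − 5 = 1, and the invariant factors of ∂_1 are all 1, so H_0 ≅ Z.
  H_1: rank ker ∂_1 − rank ∂_2 = (12 − 5) − 7 = 0, and the invariant factors of ∂_2 are all 1, so H_1 ≅ 0.
  H_2: rank ker ∂_2 − rank ∂_3 = (8 − 7) − 0 = 1, and there is no ∂_3, so H_2 ≅ Z.

(K is a triangulation of the 2-sphere S^2.)

Hence the Betti numbers are b_0 = 1, b_1 = 0, b_2 = 1.

b_0 = 1, b_1 = 0, b_2 = 1.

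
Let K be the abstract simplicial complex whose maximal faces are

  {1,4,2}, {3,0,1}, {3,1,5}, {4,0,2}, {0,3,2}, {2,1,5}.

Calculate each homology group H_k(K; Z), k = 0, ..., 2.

H_0 ≅ Z,  H_1 ≅ Z,  H_2 = 0.

Fix the vertex order 0 < 1 < 2 < 3 < 4 < 5 and write every simplex with vertices in increasing order. Then dim K = 2 and the simplices of K are:

  0-simplices (6): [0], [1], [2], [3], [4], [5]
  1-simplices (12): [0,1], [0,2], [0,3], [0,4], [1,2], [1,3], [1,4], [1,5], [2,3], [2,4], [2,5], [3,5]
  2-simplices (6): [0,1,3], [0,2,3], [0,2,4], [1,2,4], [1,2,5], [1,3,5]

so the chain groups are C_0 ≅ Z^6, C_1 ≅ Z^12, C_2 ≅ Z^6.

∂_1: C_1 → C_0 is given by ∂[p,q] = [q] − [p]. For instance
  ∂[1,3] = [3] − [1].
The resulting 6×12 matrix has rank 5, and its Smith normal form has invariant factors (1,1,1,1,1).

∂_2: C_2 → C_1 acts by ∂[p,q,r] = [q,r] − [p,r] + [p,q]. For instance
  ∂[1,2,5] = [2,5] − [1,5] + [1,2],
  ∂[0,1,3] = [1,3] − [0,3] + [0,1].
As a 12×6 matrix over Z this has rank 6, with invariant factors (1,1,1,1,1,1).

Now H_k = ker ∂_k / im ∂_{k+1}, so:

  H_0: rank C_0 − rank ∂_1 = 6 − 5 = 1, and the invariant factors of ∂_1 are all 1, so H_0 ≅ Z.
  H_1: rank ker ∂_1 − rank ∂_2 = (12 − 5) − 6 = 1, and the invariant factors of ∂_2 are all 1, so H_1 ≅ Z.
  H_2: rank ker ∂_2 − rank ∂_3 = (6 − 6) − 0 = 0, and there is no ∂_3, so H_2 ≅ 0.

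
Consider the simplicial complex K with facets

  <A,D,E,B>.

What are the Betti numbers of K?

We work with the vertex ordering A < B < D < E. The simplices of K, each written with vertices in increasing order, are:

  0-simplices (4): A, B, D, E
  1-simplices (6): AB, AD, AE, BD, BE, DE
  2-simplices (4): ABD, ABE, ADE, BDE
  3-simplices (1): ABDE

so the chain groups are C_0 ≅ Z^4, C_1 ≅ Z^6, C_2 ≅ Z^4, C_3 ≅ Z^1.

∂_1: C_1 → C_0 sends each edge [p,q] (with p < q) to q − p.
As a 4×6 matrix over Z this has rank 3, with invariant factors (1,1,1).

∂_2: C_2 → C_1 maps a triangle to the signed sum of its edges. For instance
  ∂ABD = BD − AD + AB,
  ∂BDE = DE − BE + BD.
As a 6×4 matrix over Z this has rank 3, with invariant factors (1,1,1).

Boundary ∂_3: C_3 → C_2 sends each 3-simplex σ to the alternating sum Σ_i (−1)^i (σ with its i-th vertex removed). For instance
  ∂ABDE = BDE − ADE + ABE − ABD.
The 4×1 boundary matrix has rank 1 and Smith normal form diag(1).

Reading off H_k = ker ∂_k / im ∂_{k+1}:

  H_0: rank C_0 − rank ∂_1 = 4 − 3 = 1, and the invariant factors of ∂_1 are all 1, so H_0 = Z.
  H_1: rank ker ∂_1 − rank ∂_2 = (6 − 3) − 3 = 0, and the invariant factors of ∂_2 are all 1, so H_1 = 0.
  H_2: rank ker ∂_2 − rank ∂_3 = (4 − 3) − 1 = 0, and the invariant factors of ∂_3 are all 1, so H_2 = 0.
  H_3: rank ker ∂_3 − rank ∂_4 = (1 − 1) − 0 = 0, and there is no ∂_4, so H_3 = 0.

As a check, the Euler characteristic is 4 − 6 + 4 − 1 = 1, which agrees with 1 − 0 + 0 − 0 = 1.

Hence the Betti numbers are b_0 = 1, b_1 = 0, b_2 = 0, b_3 = 0.

b_0 = 1, b_1 = 0, b_2 = 0, b_3 = 0.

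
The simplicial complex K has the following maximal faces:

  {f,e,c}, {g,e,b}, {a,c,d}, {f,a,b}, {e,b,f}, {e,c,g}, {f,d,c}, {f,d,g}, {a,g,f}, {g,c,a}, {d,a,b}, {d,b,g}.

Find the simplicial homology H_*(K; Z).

Fix the vertex order a < b < c < d < e < f < g and write every simplex with vertices in increasing order. Then dim K = 2 and the simplices of K are:

  0-simplices (7): a, b, c, d, e, f, g
  1-simplices (18): ab, ac, ad, af, ag, bd, be, bf, bg, cd, ce, cf, cg, df, dg, ef, eg, fg
  2-simplices (12): abd, abf, acd, acg, afg, bdg, bef, beg, cdf, cef, ceg, dfg

so the chain groups are C_0 ≅ Z^7, C_1 ≅ Z^18, C_2 ≅ Z^12.

∂_1: C_1 → C_0 maps an edge to its endpoints' difference, ∂[p,q] = q − p.
This gives a 7×18 integer matrix of rank 6; reducing to Smith normal form yields diagonal entries (1,1,1,1,1,1).

The boundary map ∂_2: C_2 → C_1 sends each 2-simplex [p,q,r] to [q,r] − [p,r] + [p,q]. For instance
  ∂bdg = dg − bg + bd,
  ∂cdf = df − cf + cd.
The 18×12 boundary matrix has rank 12 and Smith normal form diag(1,1,1,1,1,1,1,1,1,1,1,2).

Now H_k = ker ∂_k / im ∂_{k+1}, so:

  H_0: rank C_0 − rank ∂_1 = 7 − 6 = 1, and the invariant factors of ∂_1 are all 1, so H_0 ≅ Z.
  H_1: rank ker ∂_1 − rank ∂_2 = (18 − 6) − 12 = 0, and ∂_2 has invariant factor 2 > 1, so H_1 ≅ Z/2Z.
  H_2: rank ker ∂_2 − rank ∂_3 = (12 − 12) − 0 = 0, and there is no ∂_3, so H_2 ≅ 0.

As a check, the Euler characteristic is 7 − 18 + 12 = 1, which agrees with 1 − 0 + 0 = 1.
(K is a triangulation of the real projective plane RP^2.)

H_0 = Z,  H_1 = Z/2Z,  H_2 = 0.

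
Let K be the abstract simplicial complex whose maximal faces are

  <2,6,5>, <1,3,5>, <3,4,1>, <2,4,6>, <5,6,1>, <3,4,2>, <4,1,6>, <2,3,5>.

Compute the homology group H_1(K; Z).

H_1 = 0.

K has 6 vertices, 12 edges, 8 triangles.
rank ∂_1 = 5, rank ∂_2 = 7 ⇒ b_1 = 12 − 5 − 7 = 0; all invariant factors of ∂_2 are 1 so no torsion. So H_1 = 0.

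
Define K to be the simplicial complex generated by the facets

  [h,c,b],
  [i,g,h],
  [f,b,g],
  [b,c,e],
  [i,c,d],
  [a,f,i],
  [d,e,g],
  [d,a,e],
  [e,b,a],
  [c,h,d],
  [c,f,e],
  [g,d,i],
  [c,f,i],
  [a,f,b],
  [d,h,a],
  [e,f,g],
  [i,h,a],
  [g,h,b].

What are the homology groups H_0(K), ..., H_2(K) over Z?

H_0 ≅ Z,  H_1 ≅ Z × Z/2,  H_2 = 0.

Fix the vertex order a < b < c < d < e < f < g < h < i and write every simplex with vertices in increasing order. Then dim K = 2 and the simplices of K are:

  0-simplices (9): a, b, c, d, e, f, g, h, i
  1-simplices (27): ab, ad, ae, af, ah, ai, bc, be, bf, bg, bh, cd, ce, cf, ch, ci, de, dg, dh, di, ef, eg, fg, fi, gh, gi, hi
  2-simplices (18): abe, abf, ade, adh, afi, ahi, bce, bch, bfg, bgh, cdh, cdi, cef, cfi, deg, dgi, efg, ghi

giving chain groups C_0 ≅ Z^9, C_1 ≅ Z^27, C_2 ≅ Z^18.

Boundary ∂_1: C_1 → C_0 maps an edge to its endpoints' difference, ∂[p,q] = q − p.
This gives a 9×27 integer matrix of rank 8; reducing to Smith normal form yields diagonal entries (1,1,1,1,1,1,1,1).

The boundary map ∂_2: C_2 → C_1 sends each 2-simplex [p,q,r] to [q,r] − [p,r] + [p,q]. For instance
  ∂bgh = gh − bh + bg,
  ∂cdi = di − ci + cd.
As a 27×18 matrix over Z this has rank 18, with invariant factors (1,1,1,1,1,1,1,1,1,1,1,1,1,1,1,1,1,2).

Now H_k = ker ∂_k / im ∂_{k+1}, so:

  H_0: rank C_0 − rank ∂_1 = 9 − 8 = 1, and the invariant factors of ∂_1 are all 1, so H_0 ≅ Z.
  H_1: rank ker ∂_1 − rank ∂_2 = (27 − 8) − 18 = 1, and ∂_2 has invariant factor 2 > 1, so H_1 ≅ Z × Z/2.
  H_2: rank ker ∂_2 − rank ∂_3 = (18 − 18) − 0 = 0, and there is no ∂_3, so H_2 ≅ 0.

As a check, the Euler characteristic is 9 − 27 + 18 = 0, which agrees with 1 − 1 + 0 = 0.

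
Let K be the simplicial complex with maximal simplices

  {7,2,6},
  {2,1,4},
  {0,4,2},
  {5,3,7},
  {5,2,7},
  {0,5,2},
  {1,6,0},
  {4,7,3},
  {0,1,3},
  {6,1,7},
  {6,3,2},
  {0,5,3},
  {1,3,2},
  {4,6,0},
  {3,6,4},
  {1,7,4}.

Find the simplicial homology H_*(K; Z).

Take the total order 0 < 1 < 2 < 3 < 4 < 5 < 6 < 7 on the vertex set. Then K (dimension 2) consists of the simplices:

  0-simplices (8): [0], [1], [2], [3], [4], [5], [6], [7]
  1-simplices (24): (24 of them)
  2-simplices (16): [0,1,3], [0,1,6], [0,2,4], [0,2,5], [0,3,5], [0,4,6], [1,2,3], [1,2,4], [1,4,7], [1,6,7], [2,3,6], [2,5,7], [2,6,7], [3,4,6], [3,4,7], [3,5,7]

giving chain groups C_0 ≅ Z^8, C_1 ≅ Z^24, C_2 ≅ Z^16.

∂_1: C_1 → C_0 maps an edge to its endpoints' difference, ∂[p,q] = q − p.
The resulting 8×24 matrix has rank 7, and its Smith normal form has invariant factors (1,1,1,1,1,1,1).

∂_2: C_2 → C_1 sends each 2-simplex [p,q,r] to [q,r] − [p,r] + [p,q]. For instance
  ∂[0,1,3] = [1,3] − [0,3] + [0,1],
  ∂[3,4,6] = [4,6] − [3,6] + [3,4].
This gives a 24×16 integer matrix of rank 15; reducing to Smith normal form yields diagonal entries (1,1,1,1,1,1,1,1,1,1,1,1,1,1,1).

Computing H_k = (kernel of ∂_k) / (image of ∂_{k+1}):

  H_0: rank C_0 − rank ∂_1 = 8 − 7 = 1, and the invariant factors of ∂_1 are all 1, so H_0 ≅ Z.
  H_1: rank ker ∂_1 − rank ∂_2 = (24 − 7) − 15 = 2, and the invariant factors of ∂_2 are all 1, so H_1 ≅ Z^2.
  H_2: rank ker ∂_2 − rank ∂_3 = (16 − 15) − 0 = 1, and there is no ∂_3, so H_2 ≅ Z.

(K is a triangulation of the torus T^2.)

H_0 = Z,  H_1 = Z^2,  H_2 = Z.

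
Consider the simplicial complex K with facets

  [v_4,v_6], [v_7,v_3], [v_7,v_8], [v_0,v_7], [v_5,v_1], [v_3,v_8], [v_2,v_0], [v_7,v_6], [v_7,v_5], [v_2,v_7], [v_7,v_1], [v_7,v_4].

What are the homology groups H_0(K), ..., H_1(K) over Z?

K has 9 vertices, 12 edges.
rank ∂_0 = 0, rank ∂_1 = 8 ⇒ b_0 = 9 − 0 − 8 = 1; all invariant factors of ∂_1 are 1 so no torsion. So H_0 = Z.
rank ∂_1 = 8, rank ∂_2 = 0 ⇒ b_1 = 12 − 8 − 0 = 4. So H_1 = Z^4.

H_0 ≅ Z,  H_1 ≅ Z^4.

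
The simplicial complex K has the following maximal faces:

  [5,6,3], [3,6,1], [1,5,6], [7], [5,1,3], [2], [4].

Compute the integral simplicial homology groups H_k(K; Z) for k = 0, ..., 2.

H_0 = Z^4,  H_1 = 0,  H_2 = Z.

Fix the vertex order 1 < 2 < 3 < 4 < 5 < 6 < 7 and write every simplex with vertices in increasing order. Then dim K = 2 and the simplices of K are:

  0-simplices (7): [1], [2], [3], [4], [5], [6], [7]
  1-simplices (6): [1,3], [1,5], [1,6], [3,5], [3,6], [5,6]
  2-simplices (4): [1,3,5], [1,3,6], [1,5,6], [3,5,6]

so the chain groups are C_0 ≅ Z^7, C_1 ≅ Z^6, C_2 ≅ Z^4.

∂_1: C_1 → C_0 maps an edge to its endpoints' difference, ∂[p,q] = q − p. For instance
  ∂[1,5] = [5] − [1].
This gives a 7×6 integer matrix of rank 3; reducing to Smith normal form yields diagonal entries (1,1,1).

∂_2: C_2 → C_1 acts by ∂[p,q,r] = [q,r] − [p,r] + [p,q]. For instance
  ∂[1,3,5] = [3,5] − [1,5] + [1,3],
  ∂[3,5,6] = [5,6] − [3,6] + [3,5].
The resulting 6×4 matrix has rank 3, and its Smith normal form has invariant factors (1,1,1).

Reading off H_k = ker ∂_k / im ∂_{k+1}:

  H_0: rank C_0 − rank ∂_1 = 7 − 3 = 4, and the invariant factors of ∂_1 are all 1, so H_0 ≅ Z^4.
  H_1: rank ker ∂_1 − rank ∂_2 = (6 − 3) − 3 = 0, and the invariant factors of ∂_2 are all 1, so H_1 ≅ 0.
  H_2: rank ker ∂_2 − rank ∂_3 = (4 − 3) − 0 = 1, and there is no ∂_3, so H_2 ≅ Z.

(K is a triangulation of the disjoint union of the 2-sphere S^2 and a set of 3 points.)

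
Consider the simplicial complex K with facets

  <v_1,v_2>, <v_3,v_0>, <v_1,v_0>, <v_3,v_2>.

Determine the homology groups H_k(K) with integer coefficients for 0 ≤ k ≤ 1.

Fix the vertex order v_0 < v_1 < v_2 < v_3 and write every simplex with vertices in increasing order. Then dim K = 1 and the simplices of K are:

  0-simplices (4): [v_0], [v_1], [v_2], [v_3]
  1-simplices (4): [v_0,v_1], [v_0,v_3], [v_1,v_2], [v_2,v_3]

giving chain groups C_0 ≅ Z^4, C_1 ≅ Z^4.

The boundary map ∂_1: C_1 → C_0 sends each edge [p,q] (with p < q) to q − p. For instance
  ∂[v_2,v_3] = [v_3] − [v_2].
The resulting 4×4 matrix has rank 3, and its Smith normal form has invariant factors (1,1,1).

Computing H_k = (kernel of ∂_k) / (image of ∂_{k+1}):

  H_0: rank C_0 − rank ∂_1 = 4 − 3 = 1, and the invariant factors of ∂_1 are all 1, so H_0 ≅ Z.
  H_1: rank ker ∂_1 − rank ∂_2 = (4 − 3) − 0 = 1, and there is no ∂_2, so H_1 ≅ Z.

As a check, the Euler characteristic is 4 − 4 = 0, which agrees with 1 − 1 = 0.

H_0 ≅ Z,  H_1 ≅ Z.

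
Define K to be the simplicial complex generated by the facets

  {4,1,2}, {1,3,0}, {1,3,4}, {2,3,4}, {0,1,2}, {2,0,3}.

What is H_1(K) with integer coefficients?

H_1 = 0.

Fix the vertex order 0 < 1 < 2 < 3 < 4 and write every simplex with vertices in increasing order. Then dim K = 2 and the simplices of K are:

  0-simplices (5): [0], [1], [2], [3], [4]
  1-simplices (9): [0,1], [0,2], [0,3], [1,2], [1,3], [1,4], [2,3], [2,4], [3,4]
  2-simplices (6): [0,1,2], [0,1,3], [0,2,3], [1,2,4], [1,3,4], [2,3,4]

Hence C_0 ≅ Z^5, C_1 ≅ Z^9, C_2 ≅ Z^6.

∂_1: C_1 → C_0 sends each edge [p,q] (with p < q) to q − p. For instance
  ∂[0,3] = [3] − [0].
The 5×9 boundary matrix has rank 4 and Smith normal form diag(1,1,1,1).

Boundary ∂_2: C_2 → C_1 sends each 2-simplex [p,q,r] to [q,r] − [p,r] + [p,q]. For instance
  ∂[2,3,4] = [3,4] − [2,4] + [2,3],
  ∂[0,1,3] = [1,3] − [0,3] + [0,1].
The 9×6 boundary matrix has rank 5 and Smith normal form diag(1,1,1,1,1).

Computing H_k = (kernel of ∂_k) / (image of ∂_{k+1}):

  H_1: rank ker ∂_1 − rank ∂_2 = (9 − 4) − 5 = 0, and the invariant factors of ∂_2 are all 1, so H_1 ≅ 0.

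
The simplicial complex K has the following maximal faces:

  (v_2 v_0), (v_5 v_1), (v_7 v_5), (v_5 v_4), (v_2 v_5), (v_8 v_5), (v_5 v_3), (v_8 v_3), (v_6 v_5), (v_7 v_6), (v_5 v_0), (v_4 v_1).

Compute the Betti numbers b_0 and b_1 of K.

b_0 = 1, b_1 = 4.

We work with the vertex ordering v_0 < v_1 < v_2 < v_3 < v_4 < v_5 < v_6 < v_7 < v_8. The simplices of K, each written with vertices in increasing order, are:

  0-simplices (9): [v_0], [v_1], [v_2], [v_3], [v_4], [v_5], [v_6], [v_7], [v_8]
  1-simplices (12): [v_0,v_2], [v_0,v_5], [v_1,v_4], [v_1,v_5], [v_2,v_5], [v_3,v_5], [v_3,v_8], [v_4,v_5], [v_5,v_6], [v_5,v_7], [v_5,v_8], [v_6,v_7]

so the chain groups are C_0 ≅ Z^9, C_1 ≅ Z^12.

The boundary map ∂_1: C_1 → C_0 is given by ∂[p,q] = [q] − [p].
As a 9×12 matrix over Z this has rank 8, with invariant factors (1,1,1,1,1,1,1,1).

Computing H_k = (kernel of ∂_k) / (image of ∂_{k+1}):

  H_0: rank C_0 − rank ∂_1 = 9 − 8 = 1, and the invariant factors of ∂_1 are all 1, so H_0 ≅ Z.
  H_1: rank ker ∂_1 − rank ∂_2 = (12 − 8) − 0 = 4, and there is no ∂_2, so H_1 ≅ Z^4.

As a check, the Euler characteristic is 9 − 12 = -3, which agrees with 1 − 4 = -3.

Hence the Betti numbers are b_0 = 1, b_1 = 4.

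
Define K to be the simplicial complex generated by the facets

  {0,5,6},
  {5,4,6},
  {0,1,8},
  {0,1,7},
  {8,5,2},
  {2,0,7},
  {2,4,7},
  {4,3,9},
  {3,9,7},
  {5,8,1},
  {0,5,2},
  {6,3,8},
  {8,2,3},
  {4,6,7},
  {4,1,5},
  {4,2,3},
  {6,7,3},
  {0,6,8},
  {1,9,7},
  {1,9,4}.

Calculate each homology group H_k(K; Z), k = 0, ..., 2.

H_0 = Z,  H_1 = Z ⊕ Z/2,  H_2 = 0.

Take the total order 0 < 1 < 2 < 3 < 4 < 5 < 6 < 7 < 8 < 9 on the vertex set. Then K (dimension 2) consists of the simplices:

  0-simplices (10): [0], [1], [2], [3], [4], [5], [6], [7], [8], [9]
  1-simplices (30): (30 of them)
  2-simplices (20): (20 of them)

giving chain groups C_0 ≅ Z^10, C_1 ≅ Z^30, C_2 ≅ Z^20.

∂_1: C_1 → C_0 is given by ∂[p,q] = [q] − [p].
The resulting 10×30 matrix has rank 9, and its Smith normal form has invariant factors (1,1,1,1,1,1,1,1,1).

Boundary ∂_2: C_2 → C_1 sends each 2-simplex [p,q,r] to [q,r] − [p,r] + [p,q]. For instance
  ∂[0,2,5] = [2,5] − [0,5] + [0,2],
  ∂[2,4,7] = [4,7] − [2,7] + [2,4].
This gives a 30×20 integer matrix of rank 20; reducing to Smith normal form yields diagonal entries (1,1,1,1,1,1,1,1,1,1,1,1,1,1,1,1,1,1,1,2).

Now H_k = ker ∂_k / im ∂_{k+1}, so:

  H_0: rank C_0 − rank ∂_1 = 10 − 9 = 1, and the invariant factors of ∂_1 are all 1, so H_0 = Z.
  H_1: rank ker ∂_1 − rank ∂_2 = (30 − 9) − 20 = 1, and ∂_2 has invariant factor 2 > 1, so H_1 = Z ⊕ Z/2.
  H_2: rank ker ∂_2 − rank ∂_3 = (20 − 20) − 0 = 0, and there is no ∂_3, so H_2 = 0.

As a check, the Euler characteristic is 10 − 30 + 20 = 0, which agrees with 1 − 1 + 0 = 0.
(K is a triangulation of the Klein bottle.)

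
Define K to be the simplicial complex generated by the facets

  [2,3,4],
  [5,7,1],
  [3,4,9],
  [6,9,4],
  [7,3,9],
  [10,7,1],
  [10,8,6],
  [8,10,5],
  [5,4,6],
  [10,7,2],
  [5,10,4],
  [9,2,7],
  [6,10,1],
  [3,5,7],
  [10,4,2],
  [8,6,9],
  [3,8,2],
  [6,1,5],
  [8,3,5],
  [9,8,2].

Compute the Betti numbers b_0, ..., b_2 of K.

Take the total order 1 < 2 < 3 < 4 < 5 < 6 < 7 < 8 < 9 < 10 on the vertex set. Then K (dimension 2) consists of the simplices:

  0-simplices (10): [1], [2], [3], [4], [5], [6], [7], [8], [9], [10]
  1-simplices (30): (30 of them)
  2-simplices (20): (20 of them)

so the chain groups are C_0 ≅ Z^10, C_1 ≅ Z^30, C_2 ≅ Z^20.

∂_1: C_1 → C_0 maps an edge to its endpoints' difference, ∂[p,q] = q − p. For instance
  ∂[6,8] = [8] − [6].
The resulting 10×30 matrix has rank 9, and its Smith normal form has invariant factors (1,1,1,1,1,1,1,1,1).

The boundary map ∂_2: C_2 → C_1 sends each 2-simplex [p,q,r] to [q,r] − [p,r] + [p,q]. For instance
  ∂[1,6,10] = [6,10] − [1,10] + [1,6],
  ∂[4,6,9] = [6,9] − [4,9] + [4,6].
This gives a 30×20 integer matrix of rank 20; reducing to Smith normal form yields diagonal entries (1,1,1,1,1,1,1,1,1,1,1,1,1,1,1,1,1,1,1,2).

Now H_k = ker ∂_k / im ∂_{k+1}, so:

  H_0: rank C_0 − rank ∂_1 = 10 − 9 = 1, and the invariant factors of ∂_1 are all 1, so H_0 ≅ Z.
  H_1: rank ker ∂_1 − rank ∂_2 = (30 − 9) − 20 = 1, and ∂_2 has invariant factor 2 > 1, so H_1 ≅ Z ⊕ Z_2.
  H_2: rank ker ∂_2 − rank ∂_3 = (20 − 20) − 0 = 0, and there is no ∂_3, so H_2 ≅ 0.

As a check, the Euler characteristic is 10 − 30 + 20 = 0, which agrees with 1 − 1 + 0 = 0.

Hence the Betti numbers are b_0 = 1, b_1 = 1, b_2 = 0.

b_0 = 1, b_1 = 1, b_2 = 0.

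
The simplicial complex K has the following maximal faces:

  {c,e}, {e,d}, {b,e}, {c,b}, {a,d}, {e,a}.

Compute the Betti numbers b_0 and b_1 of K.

b_0 = 1, b_1 = 2.

Take the total order a < b < c < d < e on the vertex set. Then K (dimension 1) consists of the simplices:

  0-simplices (5): a, b, c, d, e
  1-simplices (6): ad, ae, bc, be, ce, de

Hence C_0 ≅ Z^5, C_1 ≅ Z^6.

The boundary map ∂_1: C_1 → C_0 sends each edge [p,q] (with p < q) to q − p.
This gives a 5×6 integer matrix of rank 4; reducing to Smith normal form yields diagonal entries (1,1,1,1).

From H_k ≅ ker(∂_k) / im(∂_{k+1}) we obtain:

  H_0: rank C_0 − rank ∂_1 = 5 − 4 = 1, and the invariant factors of ∂_1 are all 1, so H_0 ≅ Z.
  H_1: rank ker ∂_1 − rank ∂_2 = (6 − 4) − 0 = 2, and there is no ∂_2, so H_1 ≅ Z^2.

Hence the Betti numbers are b_0 = 1, b_1 = 2.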